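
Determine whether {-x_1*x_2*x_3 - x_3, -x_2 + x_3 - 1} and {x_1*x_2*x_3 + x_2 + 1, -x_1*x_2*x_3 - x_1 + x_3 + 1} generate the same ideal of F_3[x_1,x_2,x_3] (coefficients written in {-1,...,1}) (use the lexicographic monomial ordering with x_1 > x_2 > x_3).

No, the ideals differ.

For a fixed monomial order, each ideal has a unique reduced Gröbner basis; comparing bases decides equality.
Buchberger on the first generating set:
f_1 = -x_1*x_2*x_3 - x_3, LT = x_1*x_2*x_3.
f_2 = -x_2 + x_3 - 1, LT = x_2.

S(f_1,f_2): lcm = x_1*x_2*x_3. S = x_1*x_3**2 - x_1*x_3 + x_3.
  leading term x_1*x_3**2: no divisor's leading term divides it; move x_1*x_3**2 to the remainder.
  leading term x_1*x_3: no divisor's leading term divides it; move -x_1*x_3 to the remainder.
  leading term x_3: no divisor's leading term divides it; move x_3 to the remainder.
  remainder x_1*x_3**2 - x_1*x_3 + x_3 ≠ 0; add g_3 = x_1*x_3**2 - x_1*x_3 + x_3 to the basis.

The other S-polynomials (S(f_1,g_3), S(f_2,g_3)) all reduce to 0 modulo the current basis, so we have a Gröbner basis.
Inter-reduce: drop elements whose leading term is divisible by another's, tail-reduce, and make monic.
Reduced Gröbner basis: {x_1*x_3**2 - x_1*x_3 + x_3, x_2 - x_3 + 1}.

Buchberger on the second generating set:
h_1 = x_1*x_2*x_3 + x_2 + 1, LT = x_1*x_2*x_3.
h_2 = -x_1*x_2*x_3 - x_1 + x_3 + 1, LT = x_1*x_2*x_3.

S(h_1,h_2): lcm = x_1*x_2*x_3. S = -x_1 + x_2 + x_3 - 1.
  leading term x_1: no divisor's leading term divides it; move -x_1 to the remainder.
  leading term x_2: no divisor's leading term divides it; move x_2 to the remainder.
  leading term x_3: no divisor's leading term divides it; move x_3 to the remainder.
  leading term 1: no divisor's leading term divides it; move -1 to the remainder.
  remainder -x_1 + x_2 + x_3 - 1 ≠ 0; add k_3 = -x_1 + x_2 + x_3 - 1 to the basis.

S(h_1,k_3): lcm = x_1*x_2*x_3. S = x_2**2*x_3 + x_2*x_3**2 - x_2*x_3 + x_2 + 1.
  leading term x_2**2*x_3: no divisor's leading term divides it; move x_2**2*x_3 to the remainder.
  leading term x_2*x_3**2: no divisor's leading term divides it; move x_2*x_3**2 to the remainder.
  leading term x_2*x_3: no divisor's leading term divides it; move -x_2*x_3 to the remainder.
  leading term x_2: no divisor's leading term divides it; move x_2 to the remainder.
  leading term 1: no divisor's leading term divides it; move 1 to the remainder.
  remainder x_2**2*x_3 + x_2*x_3**2 - x_2*x_3 + x_2 + 1 ≠ 0; add k_4 = x_2**2*x_3 + x_2*x_3**2 - x_2*x_3 + x_2 + 1 to the basis.

The other S-polynomials (S(h_2,k_3), S(h_1,k_4), S(h_2,k_4), S(k_3,k_4)) all reduce to 0 modulo the current basis, so we have a Gröbner basis.
Inter-reduce: drop elements whose leading term is divisible by another's, tail-reduce, and make monic.
Reduced Gröbner basis: {x_1 - x_2 - x_3 + 1, x_2**2*x_3 + x_2*x_3**2 - x_2*x_3 + x_2 + 1}.

Since the reduced bases disagree, the two ideals are not the same.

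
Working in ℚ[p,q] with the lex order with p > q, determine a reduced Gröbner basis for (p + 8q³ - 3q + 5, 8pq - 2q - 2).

This is the nonlinear analogue of row-reducing a linear system.

f_1 = p + 8q³ - 3q + 5, LT = p.
f_2 = 8pq - 2q - 2, LT = pq.

S(f_1,f_2): lcm = pq. S = 8q⁴ - 3q² + 21/4q + ¼.
  reduce S modulo (f_1, f_2):
  remainder 8q⁴ - 3q² + 21/4q + ¼ ≠ 0; add g_3 = 8q⁴ - 3q² + 21/4q + ¼ to the basis.

The other S-polynomials (S(f_1,g_3), S(f_2,g_3)) all reduce to 0 modulo the current basis, so we have a Gröbner basis.
Inter-reduce: drop elements whose leading term is divisible by another's, tail-reduce, and make monic.

G = {p + 8q³ - 3q + 5, q⁴ - ⅜q² + 21/32q + 1/32}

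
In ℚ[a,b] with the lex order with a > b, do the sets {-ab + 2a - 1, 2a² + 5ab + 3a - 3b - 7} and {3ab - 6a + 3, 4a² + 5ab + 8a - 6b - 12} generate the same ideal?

Equality of ideals is decidable: compute both reduced Gröbner bases (unique for the ordering) and check whether they agree.
Buchberger on the first generating set:
f_1 = -ab + 2a - 1, LT = ab.
f_2 = 2a² + 5ab + 3a - 3b - 7, LT = a².

S(f_1,f_2): lcm = a²b. S = -2a² - 5/2ab² - 3/2ab + a + 3/2b² + 7/2b.
  reduce S modulo (f_1, f_2):
  remainder a + 3/2b² + 3b - 11/2 ≠ 0; add g_3 = a + 3/2b² + 3b - 11/2 to the basis.

S(f_1,g_3): lcm = ab. S = -2a - 3/2b³ - 3b² + 11/2b + 1.
  reduce S modulo (f_1, f_2, g_3):
  remainder -3/2b³ + 23/2b - 10 ≠ 0; add g_4 = -3/2b³ + 23/2b - 10 to the basis.

The other S-polynomials (S(f_2,g_3), S(f_1,g_4), S(f_2,g_4), S(g_3,g_4)) all reduce to 0 modulo the current basis, so we have a Gröbner basis.
Inter-reduce: drop elements whose leading term is divisible by another's, tail-reduce, and make monic.
Reduced Gröbner basis: {a + 3/2b² + 3b - 11/2, b³ - 23/3b + 20/3}.

Buchberger on the second generating set:
h_1 = 3ab - 6a + 3, LT = ab.
h_2 = 4a² + 5ab + 8a - 6b - 12, LT = a².

S(h_1,h_2): lcm = a²b. S = -2a² - 5/4ab² - 2ab + a + 3/2b² + 3b.
  reduce S modulo (h_1, h_2):
  remainder a + 3/2b² + 5/4b - 4 ≠ 0; add k_3 = a + 3/2b² + 5/4b - 4 to the basis.

S(h_1,k_3): lcm = ab. S = -2a - 3/2b³ - 5/4b² + 4b + 1.
  reduce S modulo (h_1, h_2, k_3):
  remainder -3/2b³ + 7/4b² + 13/2b - 7 ≠ 0; add k_4 = -3/2b³ + 7/4b² + 13/2b - 7 to the basis.

The other S-polynomials (S(h_2,k_3), S(h_1,k_4), S(h_2,k_4), S(k_3,k_4)) all reduce to 0 modulo the current basis, so we have a Gröbner basis.
Inter-reduce: drop elements whose leading term is divisible by another's, tail-reduce, and make monic.
Reduced Gröbner basis: {a + 3/2b² + 5/4b - 4, b³ - 7/6b² - 13/3b + 14/3}.

Since the reduced bases disagree, the two ideals are not the same.
The same test decides containment: I ⊆ J iff every generator of I reduces to 0 modulo a Gröbner basis of J.

No, the ideals differ.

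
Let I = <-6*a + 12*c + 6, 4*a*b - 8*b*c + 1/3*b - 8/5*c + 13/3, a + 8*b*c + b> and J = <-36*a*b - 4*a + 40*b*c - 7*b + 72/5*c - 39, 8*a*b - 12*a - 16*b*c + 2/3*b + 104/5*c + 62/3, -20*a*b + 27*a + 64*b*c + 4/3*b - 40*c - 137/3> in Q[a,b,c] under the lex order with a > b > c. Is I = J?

Since reduced Gröbner bases are canonical representatives of ideals under a given ordering, it suffices to compute and compare them.
Buchberger on the first generating set:
f_1 = -6*a + 12*c + 6, LT = a.
f_2 = 4*a*b - 8*b*c + 1/3*b - 8/5*c + 13/3, LT = a*b.
f_3 = a + 8*b*c + b, LT = a.

S(f_1,f_2): lcm = a*b. S = -13/12*b + 2/5*c - 13/12.
  leading term b: no divisor's leading term divides it; move -13/12*b to the remainder.
  leading term c: no divisor's leading term divides it; move 2/5*c to the remainder.
  leading term 1: no divisor's leading term divides it; move -13/12 to the remainder.
  remainder -13/12*b + 2/5*c - 13/12 ≠ 0; add g_4 = -13/12*b + 2/5*c - 13/12 to the basis.

S(f_1,f_3): lcm = a. S = -8*b*c - b - 2*c - 1.
  leading term b*c: subtract (96/13*c)·g_4 from -8*b*c - b - 2*c - 1 → -b - 192/65*c**2 + 6*c - 1
  leading term b: subtract (12/13)·g_4 from -b - 192/65*c**2 + 6*c - 1 → -192/65*c**2 + 366/65*c
  leading term c**2: no divisor's leading term divides it; move -192/65*c**2 to the remainder.
  leading term c: no divisor's leading term divides it; move 366/65*c to the remainder.
  remainder -192/65*c**2 + 366/65*c ≠ 0; add g_5 = -192/65*c**2 + 366/65*c to the basis.

The other S-polynomials (S(f_2,f_3), S(f_1,g_4), S(f_2,g_4), S(f_3,g_4), S(f_1,g_5), S(f_2,g_5), S(f_3,g_5), S(g_4,g_5)) all reduce to 0 modulo the current basis, so we have a Gröbner basis.
Inter-reduce: drop elements whose leading term is divisible by another's, tail-reduce, and make monic.
Reduced Gröbner basis: {a - 2*c - 1, b - 24/65*c + 1, c**2 - 61/32*c}.

Buchberger on the second generating set:
h_1 = -36*a*b - 4*a + 40*b*c - 7*b + 72/5*c - 39, LT = a*b.
h_2 = 8*a*b - 12*a - 16*b*c + 2/3*b + 104/5*c + 62/3, LT = a*b.
h_3 = -20*a*b + 27*a + 64*b*c + 4/3*b - 40*c - 137/3, LT = a*b.

S(h_1,h_2): lcm = a*b. S = 29/18*a + 8/9*b*c + 1/9*b - 3*c - 3/2.
  leading term a: no divisor's leading term divides it; move 29/18*a to the remainder.
  leading term b*c: no divisor's leading term divides it; move 8/9*b*c to the remainder.
  leading term b: no divisor's leading term divides it; move 1/9*b to the remainder.
  leading term c: no divisor's leading term divides it; move -3*c to the remainder.
  leading term 1: no divisor's leading term divides it; move -3/2 to the remainder.
  remainder 29/18*a + 8/9*b*c + 1/9*b - 3*c - 3/2 ≠ 0; add k_4 = 29/18*a + 8/9*b*c + 1/9*b - 3*c - 3/2 to the basis.

S(h_1,h_3): lcm = a*b. S = 263/180*a + 94/45*b*c + 47/180*b - 12/5*c - 6/5.
  leading term a: subtract (263/290)·k_4 from 263/180*a + 94/45*b*c + 47/180*b - 12/5*c - 6/5 → 186/145*b*c + 93/580*b + 93/290*c + 93/580
  leading term b*c: no divisor's leading term divides it; move 186/145*b*c to the remainder.
  leading term b: no divisor's leading term divides it; move 93/580*b to the remainder.
  leading term c: no divisor's leading term divides it; move 93/290*c to the remainder.
  leading term 1: no divisor's leading term divides it; move 93/580 to the remainder.
  remainder 186/145*b*c + 93/580*b + 93/290*c + 93/580 ≠ 0; add k_5 = 186/145*b*c + 93/580*b + 93/290*c + 93/580 to the basis.

S(h_1,k_4): lcm = a*b. S = 1/9*a - 16/29*b**2*c - 2/29*b**2 + 196/261*b*c + 1175/1044*b - 2/5*c + 13/12.
  leading term a: subtract (2/29)·k_4 from 1/9*a - 16/29*b**2*c - 2/29*b**2 + 196/261*b*c + 1175/1044*b - 2/5*c + 13/12 → -16/29*b**2*c - 2/29*b**2 + 20/29*b*c + 389/348*b - 28/145*c + 413/348
  leading term b**2*c: subtract (-40/93*b)·k_5 from -16/29*b**2*c - 2/29*b**2 + 20/29*b*c + 389/348*b - 28/145*c + 413/348 → 24/29*b*c + 413/348*b - 28/145*c + 413/348
  leading term b*c: subtract (20/31)·k_5 from 24/29*b*c + 413/348*b - 28/145*c + 413/348 → 13/12*b - 2/5*c + 13/12
  leading term b: no divisor's leading term divides it; move 13/12*b to the remainder.
  leading term c: no divisor's leading term divides it; move -2/5*c to the remainder.
  leading term 1: no divisor's leading term divides it; move 13/12 to the remainder.
  remainder 13/12*b - 2/5*c + 13/12 ≠ 0; add k_6 = 13/12*b - 2/5*c + 13/12 to the basis.

S(h_1,k_5): lcm = a*b*c. S = -1/8*a*b - 5/36*a*c - 1/8*a - 10/9*b*c**2 + 7/36*b*c - 2/5*c**2 + 13/12*c.
  leading term a*b: subtract (1/288)·h_1 from -1/8*a*b - 5/36*a*c - 1/8*a - 10/9*b*c**2 + 7/36*b*c - 2/5*c**2 + 13/12*c → -5/36*a*c - 1/9*a - 10/9*b*c**2 + 1/18*b*c + 7/288*b - 2/5*c**2 + 31/30*c + 13/96
  leading term a*c: subtract (-5/58*c)·k_4 from -5/36*a*c - 1/9*a - 10/9*b*c**2 + 1/18*b*c + 7/288*b - 2/5*c**2 + 31/30*c + 13/96 → -1/9*a - 30/29*b*c**2 + 17/261*b*c + 7/288*b - 191/290*c**2 + 1573/1740*c + 13/96
  leading term a: subtract (-2/29)·k_4 from -1/9*a - 30/29*b*c**2 + 17/261*b*c + 7/288*b - 191/290*c**2 + 1573/1740*c + 13/96 → -30/29*b*c**2 + 11/87*b*c + 89/2784*b - 191/290*c**2 + 1213/1740*c + 89/2784
  leading term b*c**2: subtract (-25/31*c)·k_5 from -30/29*b*c**2 + 11/87*b*c + 89/2784*b - 191/290*c**2 + 1213/1740*c + 89/2784 → 89/348*b*c + 89/2784*b - 2/5*c**2 + 719/870*c + 89/2784
  leading term b*c: subtract (445/2232)·k_5 from 89/348*b*c + 89/2784*b - 2/5*c**2 + 719/870*c + 89/2784 → -2/5*c**2 + 61/80*c
  leading term c**2: no divisor's leading term divides it; move -2/5*c**2 to the remainder.
  leading term c: no divisor's leading term divides it; move 61/80*c to the remainder.
  remainder -2/5*c**2 + 61/80*c ≠ 0; add k_7 = -2/5*c**2 + 61/80*c to the basis.

The other S-polynomials (S(h_2,h_3), S(h_2,k_4), S(h_3,k_4), S(h_2,k_5), S(h_3,k_5), S(k_4,k_5), S(h_1,k_6), S(h_2,k_6), S(h_3,k_6), S(k_4,k_6), S(k_5,k_6), S(h_1,k_7), S(h_2,k_7), S(h_3,k_7), S(k_4,k_7), S(k_5,k_7), S(k_6,k_7)) all reduce to 0 modulo the current basis, so we have a Gröbner basis.
Inter-reduce: drop elements whose leading term is divisible by another's, tail-reduce, and make monic.
Reduced Gröbner basis: {a - 2*c - 1, b - 24/65*c + 1, c**2 - 61/32*c}.

The two bases agree; hence the ideals are identical.

Yes, the ideals are equal.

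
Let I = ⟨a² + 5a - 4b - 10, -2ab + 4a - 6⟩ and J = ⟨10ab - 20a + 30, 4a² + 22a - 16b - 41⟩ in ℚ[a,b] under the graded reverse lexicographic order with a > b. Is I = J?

No, the ideals differ.

Two ideals are equal iff their reduced Gröbner bases coincide (the reduced basis is unique for a fixed ordering).
Buchberger on the first generating set:
f_1 = a² + 5a - 4b - 10, LT = a².
f_2 = -2ab + 4a - 6, LT = ab.

S(f_1,f_2): lcm = a²b. S = 2a² + 5ab - 4b² - 3a - 10b.
  leading term a²: subtract (2)·f_1 from 2a² + 5ab - 4b² - 3a - 10b → 5ab - 4b² - 13a - 2b + 20
  leading term ab: subtract (-5/2)·f_2 from 5ab - 4b² - 13a - 2b + 20 → -4b² - 3a - 2b + 5
  leading term b²: no divisor's leading term divides it; move -4b² to the remainder.
  leading term a: no divisor's leading term divides it; move -3a to the remainder.
  leading term b: no divisor's leading term divides it; move -2b to the remainder.
  leading term 1: no divisor's leading term divides it; move 5 to the remainder.
  remainder -4b² - 3a - 2b + 5 ≠ 0; add g_3 = -4b² - 3a - 2b + 5 to the basis.

The other S-polynomials (S(f_1,g_3), S(f_2,g_3)) all reduce to 0 modulo the current basis, so we have a Gröbner basis.
Inter-reduce: drop elements whose leading term is divisible by another's, tail-reduce, and make monic.
Reduced Gröbner basis: {a² + 5a - 4b - 10, ab - 2a + 3, b² + ¾a + ½b - 5/4}.

Buchberger on the second generating set:
h_1 = 10ab - 20a + 30, LT = ab.
h_2 = 4a² + 22a - 16b - 41, LT = a².

S(h_1,h_2): lcm = a²b. S = -2a² - 11/2ab + 4b² + 3a + 41/4b.
  leading term a²: subtract (-½)·h_2 from -2a² - 11/2ab + 4b² + 3a + 41/4b → -11/2ab + 4b² + 14a + 9/4b - 41/2
  leading term ab: subtract (-11/20)·h_1 from -11/2ab + 4b² + 14a + 9/4b - 41/2 → 4b² + 3a + 9/4b - 4
  leading term b²: no divisor's leading term divides it; move 4b² to the remainder.
  leading term a: no divisor's leading term divides it; move 3a to the remainder.
  leading term b: no divisor's leading term divides it; move 9/4b to the remainder.
  leading term 1: no divisor's leading term divides it; move -4 to the remainder.
  remainder 4b² + 3a + 9/4b - 4 ≠ 0; add k_3 = 4b² + 3a + 9/4b - 4 to the basis.

The other S-polynomials (S(h_1,k_3), S(h_2,k_3)) all reduce to 0 modulo the current basis, so we have a Gröbner basis.
Inter-reduce: drop elements whose leading term is divisible by another's, tail-reduce, and make monic.
Reduced Gröbner basis: {a² + 11/2a - 4b - 41/4, ab - 2a + 3, b² + ¾a + 9/16b - 1}.

Since the reduced bases disagree, the two ideals are not the same.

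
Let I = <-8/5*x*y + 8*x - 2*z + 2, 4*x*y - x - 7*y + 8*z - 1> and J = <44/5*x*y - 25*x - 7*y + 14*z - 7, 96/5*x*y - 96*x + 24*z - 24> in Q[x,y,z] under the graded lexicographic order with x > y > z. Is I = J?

Yes, the ideals are equal.

Since reduced Gröbner bases are canonical representatives of ideals under a given ordering, it suffices to compute and compare them.
Buchberger on the first generating set:
f_1 = -8/5*x*y + 8*x - 2*z + 2, LT = x*y.
f_2 = 4*x*y - x - 7*y + 8*z - 1, LT = x*y.

S(f_1,f_2): lcm = x*y. S = -19/4*x + 7/4*y - 3/4*z - 1.
  leading term x: no divisor's leading term divides it; move -19/4*x to the remainder.
  leading term y: no divisor's leading term divides it; move 7/4*y to the remainder.
  leading term z: no divisor's leading term divides it; move -3/4*z to the remainder.
  leading term 1: no divisor's leading term divides it; move -1 to the remainder.
  remainder -19/4*x + 7/4*y - 3/4*z - 1 ≠ 0; add g_3 = -19/4*x + 7/4*y - 3/4*z - 1 to the basis.

S(f_1,g_3): lcm = x*y. S = 7/19*y**2 - 3/19*y*z - 5*x - 4/19*y + 5/4*z - 5/4.
  leading term y**2: no divisor's leading term divides it; move 7/19*y**2 to the remainder.
  leading term y*z: no divisor's leading term divides it; move -3/19*y*z to the remainder.
  leading term x: subtract (20/19)·g_3 from -5*x - 4/19*y + 5/4*z - 5/4 → -39/19*y + 155/76*z - 15/76
  leading term y: no divisor's leading term divides it; move -39/19*y to the remainder.
  leading term z: no divisor's leading term divides it; move 155/76*z to the remainder.
  leading term 1: no divisor's leading term divides it; move -15/76 to the remainder.
  remainder 7/19*y**2 - 3/19*y*z - 39/19*y + 155/76*z - 15/76 ≠ 0; add g_4 = 7/19*y**2 - 3/19*y*z - 39/19*y + 155/76*z - 15/76 to the basis.

The other S-polynomials (S(f_2,g_3), S(f_1,g_4), S(f_2,g_4), S(g_3,g_4)) all reduce to 0 modulo the current basis, so we have a Gröbner basis.
Inter-reduce: drop elements whose leading term is divisible by another's, tail-reduce, and make monic.
Reduced Gröbner basis: {y**2 - 3/7*y*z - 39/7*y + 155/28*z - 15/28, x - 7/19*y + 3/19*z + 4/19}.

Buchberger on the second generating set:
h_1 = 44/5*x*y - 25*x - 7*y + 14*z - 7, LT = x*y.
h_2 = 96/5*x*y - 96*x + 24*z - 24, LT = x*y.

S(h_1,h_2): lcm = x*y. S = 95/44*x - 35/44*y + 15/44*z + 5/11.
  leading term x: no divisor's leading term divides it; move 95/44*x to the remainder.
  leading term y: no divisor's leading term divides it; move -35/44*y to the remainder.
  leading term z: no divisor's leading term divides it; move 15/44*z to the remainder.
  leading term 1: no divisor's leading term divides it; move 5/11 to the remainder.
  remainder 95/44*x - 35/44*y + 15/44*z + 5/11 ≠ 0; add k_3 = 95/44*x - 35/44*y + 15/44*z + 5/11 to the basis.

S(h_1,k_3): lcm = x*y. S = 7/19*y**2 - 3/19*y*z - 125/44*x - 841/836*y + 35/22*z - 35/44.
  leading term y**2: no divisor's leading term divides it; move 7/19*y**2 to the remainder.
  leading term y*z: no divisor's leading term divides it; move -3/19*y*z to the remainder.
  leading term x: subtract (-25/19)·k_3 from -125/44*x - 841/836*y + 35/22*z - 35/44 → -39/19*y + 155/76*z - 15/76
  leading term y: no divisor's leading term divides it; move -39/19*y to the remainder.
  leading term z: no divisor's leading term divides it; move 155/76*z to the remainder.
  leading term 1: no divisor's leading term divides it; move -15/76 to the remainder.
  remainder 7/19*y**2 - 3/19*y*z - 39/19*y + 155/76*z - 15/76 ≠ 0; add k_4 = 7/19*y**2 - 3/19*y*z - 39/19*y + 155/76*z - 15/76 to the basis.

The other S-polynomials (S(h_2,k_3), S(h_1,k_4), S(h_2,k_4), S(k_3,k_4)) all reduce to 0 modulo the current basis, so we have a Gröbner basis.
Inter-reduce: drop elements whose leading term is divisible by another's, tail-reduce, and make monic.
Reduced Gröbner basis: {y**2 - 3/7*y*z - 39/7*y + 155/28*z - 15/28, x - 7/19*y + 3/19*z + 4/19}.

Same reduced basis, so the two generating sets span the same ideal.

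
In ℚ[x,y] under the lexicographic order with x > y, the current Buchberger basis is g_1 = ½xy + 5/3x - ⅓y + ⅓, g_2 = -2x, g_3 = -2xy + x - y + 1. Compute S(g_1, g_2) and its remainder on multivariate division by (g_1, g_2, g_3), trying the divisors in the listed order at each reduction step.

lcm(LM(g_1), LM(g_2)) = xy.
S = (lcm/LT(g_1))·g_1 − (lcm/LT(g_2))·g_2 = 10/3x - ⅔y + ⅔.
Reduce S modulo (g_1, g_2, g_3) in that order:
  leading term x: subtract (-5/3)·g_2 from 10/3x - ⅔y + ⅔ → -⅔y + ⅔
  leading term y: no divisor's leading term divides it; move -⅔y to the remainder.
  leading term 1: no divisor's leading term divides it; move ⅔ to the remainder.
The remainder -⅔y + ⅔ is nonzero, so it would be added as the next basis element.
This is the inner loop of Buchberger's algorithm — each nonzero remainder becomes a new basis element.

S(g_1, g_2) = 10/3x - ⅔y + ⅔; remainder on division = -⅔y + ⅔.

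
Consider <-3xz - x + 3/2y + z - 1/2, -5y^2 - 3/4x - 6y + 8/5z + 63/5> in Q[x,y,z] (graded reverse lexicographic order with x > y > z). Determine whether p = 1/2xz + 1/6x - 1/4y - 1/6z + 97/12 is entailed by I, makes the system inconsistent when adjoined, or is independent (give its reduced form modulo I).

Adjoining 1/2xz + 1/6x - 1/4y - 1/6z + 97/12 makes the ideal the whole ring: the system is inconsistent.

First compute the reduced Gröbner basis of I by Buchberger's algorithm.
f_1 = -3xz - x + 3/2y + z - 1/2, LT = xz.
f_2 = -5y^2 - 3/4x - 6y + 8/5z + 63/5, LT = y^2.

S(f_1,f_2): leading monomials are coprime, so the S-polynomial reduces to 0 (Buchberger's first criterion).
Every S-polynomial of the final basis reduces to 0, so we have a Gröbner basis.
Inter-reduce: drop elements whose leading term is divisible by another's, tail-reduce, and make monic.
Reduced Gröbner basis: {y^2 + 3/20x + 6/5y - 8/25z - 63/25, xz + 1/3x - 1/2y - 1/3z + 1/6}.
Label its elements g_1 = y^2 + 3/20x + 6/5y - 8/25z - 63/25, g_2 = xz + 1/3x - 1/2y - 1/3z + 1/6.

Reduce p = 1/2xz + 1/6x - 1/4y - 1/6z + 97/12 modulo G:
  leading term xz: subtract (1/2)·g_2 from 1/2xz + 1/6x - 1/4y - 1/6z + 97/12 → 8
  leading term 1: no divisor's leading term divides it; move 8 to the remainder.
  normal form = 8.
The normal form is nonzero, so p ∉ I. Since p minus its normal form lies in I, I + (p) = I + (r) where r = 8; decide whether this ideal is the whole ring.
Here r = 8 is a nonzero constant, hence a unit: 1 ∈ I + (p), the Gröbner basis of I + (p) is {1}, and the enlarged system has no common solution — adjoining p is inconsistent.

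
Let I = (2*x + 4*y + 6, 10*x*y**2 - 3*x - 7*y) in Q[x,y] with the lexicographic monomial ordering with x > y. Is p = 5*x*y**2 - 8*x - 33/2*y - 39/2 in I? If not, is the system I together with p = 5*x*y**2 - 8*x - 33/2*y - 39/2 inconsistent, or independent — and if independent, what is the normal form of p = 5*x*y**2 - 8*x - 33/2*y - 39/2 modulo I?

First compute the reduced Gröbner basis of I by Buchberger's algorithm.
f_1 = 2*x + 4*y + 6, LT = x.
f_2 = 10*x*y**2 - 3*x - 7*y, LT = x*y**2.

S(f_1,f_2): lcm = x*y**2. S = 3/10*x + 2*y**3 + 3*y**2 + 7/10*y.
  reduce S modulo (f_1, f_2):
  remainder 2*y**3 + 3*y**2 + 1/10*y - 9/10 ≠ 0; add h_3 = 2*y**3 + 3*y**2 + 1/10*y - 9/10 to the basis.

The other S-polynomials (S(f_1,h_3), S(f_2,h_3)) all reduce to 0 modulo the current basis, so we have a Gröbner basis.
Inter-reduce: drop elements whose leading term is divisible by another's, tail-reduce, and make monic.
Reduced Gröbner basis: {x + 2*y + 3, y**3 + 3/2*y**2 + 1/20*y - 9/20}.
Label its elements g_1 = x + 2*y + 3, g_2 = y**3 + 3/2*y**2 + 1/20*y - 9/20.

Reduce p = 5*x*y**2 - 8*x - 33/2*y - 39/2 modulo G:
  leading term x*y**2: subtract (5*y**2)·g_1 from 5*x*y**2 - 8*x - 33/2*y - 39/2 → -8*x - 10*y**3 - 15*y**2 - 33/2*y - 39/2
  leading term x: subtract (-8)·g_1 from -8*x - 10*y**3 - 15*y**2 - 33/2*y - 39/2 → -10*y**3 - 15*y**2 - 1/2*y + 9/2
  leading term y**3: subtract (-10)·g_2 from -10*y**3 - 15*y**2 - 1/2*y + 9/2 → 0
  normal form = 0.
Since the normal form is 0, p ∈ I.

Ideal membership is decidable via reduction modulo a Gröbner basis.

5*x*y**2 - 8*x - 33/2*y - 39/2 lies in I (it reduces to 0).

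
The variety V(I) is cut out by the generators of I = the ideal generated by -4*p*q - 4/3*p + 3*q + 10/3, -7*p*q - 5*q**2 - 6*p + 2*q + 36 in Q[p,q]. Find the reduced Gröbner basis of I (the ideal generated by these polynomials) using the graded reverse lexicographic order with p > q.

f_1 = -4*p*q - 4/3*p + 3*q + 10/3, LT = p*q.
f_2 = -7*p*q - 5*q**2 - 6*p + 2*q + 36, LT = p*q.

S(f_1,f_2): lcm = p*q. S = -5/7*q**2 - 11/21*p - 13/28*q + 181/42.
  leading term q**2: no divisor's leading term divides it; move -5/7*q**2 to the remainder.
  leading term p: no divisor's leading term divides it; move -11/21*p to the remainder.
  leading term q: no divisor's leading term divides it; move -13/28*q to the remainder.
  leading term 1: no divisor's leading term divides it; move 181/42 to the remainder.
  remainder -5/7*q**2 - 11/21*p - 13/28*q + 181/42 ≠ 0; add g_3 = -5/7*q**2 - 11/21*p - 13/28*q + 181/42 to the basis.

S(f_1,g_3): lcm = p*q**2. S = -11/15*p**2 - 19/60*p*q - 3/4*q**2 + 181/30*p - 5/6*q.
  leading term p**2: no divisor's leading term divides it; move -11/15*p**2 to the remainder.
  leading term p*q: subtract (19/240)·f_1 from -19/60*p*q - 3/4*q**2 + 181/30*p - 5/6*q → -3/4*q**2 + 221/36*p - 257/240*q - 19/72
  leading term q**2: subtract (21/20)·g_3 from -3/4*q**2 + 221/36*p - 257/240*q - 19/72 → 301/45*p - 7/12*q - 431/90
  leading term p: no divisor's leading term divides it; move 301/45*p to the remainder.
  leading term q: no divisor's leading term divides it; move -7/12*q to the remainder.
  leading term 1: no divisor's leading term divides it; move -431/90 to the remainder.
  remainder -11/15*p**2 + 301/45*p - 7/12*q - 431/90 ≠ 0; add g_4 = -11/15*p**2 + 301/45*p - 7/12*q - 431/90 to the basis.

The other S-polynomials (S(f_2,g_3), S(f_1,g_4), S(f_2,g_4), S(g_3,g_4)) all reduce to 0 modulo the current basis, so we have a Gröbner basis.
Inter-reduce: drop elements whose leading term is divisible by another's, tail-reduce, and make monic.

G = {p**2 - 301/33*p + 35/44*q + 431/66, p*q + 1/3*p - 3/4*q - 5/6, q**2 + 11/15*p + 13/20*q - 181/30}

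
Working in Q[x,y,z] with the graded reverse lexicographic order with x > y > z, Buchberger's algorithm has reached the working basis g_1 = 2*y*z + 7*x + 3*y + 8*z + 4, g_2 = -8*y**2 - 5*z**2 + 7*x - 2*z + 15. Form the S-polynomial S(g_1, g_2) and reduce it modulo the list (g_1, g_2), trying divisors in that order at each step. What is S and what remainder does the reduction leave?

S(g_1, g_2) = -5/8*z**3 + 7/2*x*y + 3/2*y**2 + 7/8*x*z + 4*y*z - 1/4*z**2 + 2*y + 15/8*z; remainder on division = -5/8*z**3 + 7/2*x*y + 7/8*x*z - 19/16*z**2 - 203/16*x - 4*y - 29/2*z - 83/16.

lcm(LM(g_1), LM(g_2)) = y**2*z.
S = (lcm/LT(g_1))·g_1 − (lcm/LT(g_2))·g_2 = -5/8*z**3 + 7/2*x*y + 3/2*y**2 + 7/8*x*z + 4*y*z - 1/4*z**2 + 2*y + 15/8*z.
Reduce S modulo (g_1, g_2) in that order:
  leading term z**3: no divisor's leading term divides it; move -5/8*z**3 to the remainder.
  leading term x*y: no divisor's leading term divides it; move 7/2*x*y to the remainder.
  leading term y**2: subtract (-3/16)·g_2 from 3/2*y**2 + 7/8*x*z + 4*y*z - 1/4*z**2 + 2*y + 15/8*z → 7/8*x*z + 4*y*z - 19/16*z**2 + 21/16*x + 2*y + 3/2*z + 45/16
  leading term x*z: no divisor's leading term divides it; move 7/8*x*z to the remainder.
  leading term y*z: subtract (2)·g_1 from 4*y*z - 19/16*z**2 + 21/16*x + 2*y + 3/2*z + 45/16 → -19/16*z**2 - 203/16*x - 4*y - 29/2*z - 83/16
  leading term z**2: no divisor's leading term divides it; move -19/16*z**2 to the remainder.
  leading term x: no divisor's leading term divides it; move -203/16*x to the remainder.
  leading term y: no divisor's leading term divides it; move -4*y to the remainder.
  leading term z: no divisor's leading term divides it; move -29/2*z to the remainder.
  leading term 1: no divisor's leading term divides it; move -83/16 to the remainder.
The remainder -5/8*z**3 + 7/2*x*y + 7/8*x*z - 19/16*z**2 - 203/16*x - 4*y - 29/2*z - 83/16 is nonzero, so it would be added as the next basis element.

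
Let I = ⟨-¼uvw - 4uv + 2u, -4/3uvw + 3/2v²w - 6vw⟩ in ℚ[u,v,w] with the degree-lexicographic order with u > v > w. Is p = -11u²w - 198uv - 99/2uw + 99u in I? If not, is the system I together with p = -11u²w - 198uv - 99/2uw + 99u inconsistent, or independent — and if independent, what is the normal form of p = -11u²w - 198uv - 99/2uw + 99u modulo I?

First compute the reduced Gröbner basis of I by Buchberger's algorithm.
f_1 = -¼uvw - 4uv + 2u, LT = uvw.
f_2 = -4/3uvw + 3/2v²w - 6vw, LT = uvw.

S(f_1,f_2): lcm = uvw. S = 9/8v²w + 16uv - 9/2vw - 8u.
  leading term v²w: no divisor's leading term divides it; move 9/8v²w to the remainder.
  leading term uv: no divisor's leading term divides it; move 16uv to the remainder.
  leading term vw: no divisor's leading term divides it; move -9/2vw to the remainder.
  leading term u: no divisor's leading term divides it; move -8u to the remainder.
  remainder 9/8v²w + 16uv - 9/2vw - 8u ≠ 0; add h_3 = 9/8v²w + 16uv - 9/2vw - 8u to the basis.

S(f_1,h_3): lcm = uv²w. S = -128/9u²v + 16uv² + 4uvw + 64/9u² - 8uv.
  leading term u²v: no divisor's leading term divides it; move -128/9u²v to the remainder.
  leading term uv²: no divisor's leading term divides it; move 16uv² to the remainder.
  leading term uvw: subtract (-16)·f_1 from 4uvw + 64/9u² - 8uv → 64/9u² - 72uv + 32u
  leading term u²: no divisor's leading term divides it; move 64/9u² to the remainder.
  leading term uv: no divisor's leading term divides it; move -72uv to the remainder.
  leading term u: no divisor's leading term divides it; move 32u to the remainder.
  remainder -128/9u²v + 16uv² + 64/9u² - 72uv + 32u ≠ 0; add h_4 = -128/9u²v + 16uv² + 64/9u² - 72uv + 32u to the basis.

S(f_1,h_4): lcm = u²vw. S = 9/8uv²w + 16u²v + ½u²w - 81/16uvw - 8u² + 9/4uw.
  leading term uv²w: subtract (-9/2v)·f_1 from 9/8uv²w + 16u²v + ½u²w - 81/16uvw - 8u² + 9/4uw → 16u²v + ½u²w - 18uv² - 81/16uvw - 8u² + 9uv + 9/4uw
  leading term u²v: subtract (-9/8)·h_4 from 16u²v + ½u²w - 18uv² - 81/16uvw - 8u² + 9uv + 9/4uw → ½u²w - 81/16uvw - 72uv + 9/4uw + 36u
  leading term u²w: no divisor's leading term divides it; move ½u²w to the remainder.
  leading term uvw: subtract (81/4)·f_1 from -81/16uvw - 72uv + 9/4uw + 36u → 9uv + 9/4uw - 9/2u
  leading term uv: no divisor's leading term divides it; move 9uv to the remainder.
  leading term uw: no divisor's leading term divides it; move 9/4uw to the remainder.
  leading term u: no divisor's leading term divides it; move -9/2u to the remainder.
  remainder ½u²w + 9uv + 9/4uw - 9/2u ≠ 0; add h_5 = ½u²w + 9uv + 9/4uw - 9/2u to the basis.

The other S-polynomials (S(f_2,h_3), S(f_2,h_4), S(h_3,h_4), S(f_1,h_5), S(f_2,h_5), S(h_3,h_5), S(h_4,h_5)) all reduce to 0 modulo the current basis, so we have a Gröbner basis.
Inter-reduce: drop elements whose leading term is divisible by another's, tail-reduce, and make monic.
Reduced Gröbner basis: {u²v - 9/8uv² - ½u² + 81/16uv - 9/4u, u²w + 18uv + 9/2uw - 9u, uvw + 16uv - 8u, v²w + 128/9uv - 4vw - 64/9u}.
Label its elements g_1 = u²v - 9/8uv² - ½u² + 81/16uv - 9/4u, g_2 = u²w + 18uv + 9/2uw - 9u, g_3 = uvw + 16uv - 8u, g_4 = v²w + 128/9uv - 4vw - 64/9u.

Reduce p = -11u²w - 198uv - 99/2uw + 99u modulo G:
  leading term u²w: subtract (-11)·g_2 from -11u²w - 198uv - 99/2uw + 99u → 0
  normal form = 0.
Since the normal form is 0, p ∈ I.

The remainder on division by a Gröbner basis is unique — it is the normal form.

-11u²w - 198uv - 99/2uw + 99u lies in I (it reduces to 0).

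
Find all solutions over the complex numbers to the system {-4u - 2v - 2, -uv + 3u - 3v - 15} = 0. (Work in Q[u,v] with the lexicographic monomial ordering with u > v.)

Compute a lex Gröbner basis by Buchberger's algorithm.
f_1 = -4u - 2v - 2, LT = u.
f_2 = -uv + 3u - 3v - 15, LT = uv.

S(f_1,f_2): lcm = uv. S = 3u + 1/2v^2 - 5/2v - 15.
  leading term u: subtract (-3/4)·f_1 from 3u + 1/2v^2 - 5/2v - 15 → 1/2v^2 - 4v - 33/2
  leading term v^2: no divisor's leading term divides it; move 1/2v^2 to the remainder.
  leading term v: no divisor's leading term divides it; move -4v to the remainder.
  leading term 1: no divisor's leading term divides it; move -33/2 to the remainder.
  remainder 1/2v^2 - 4v - 33/2 ≠ 0; add h_3 = 1/2v^2 - 4v - 33/2 to the basis.

S(f_1,h_3): leading monomials are coprime, so the S-polynomial reduces to 0 (Buchberger's first criterion).
S(f_2,h_3): lcm = uv^2. S = 5uv + 33u + 3v^2 + 15v.
  leading term uv: subtract (-5/4v)·f_1 from 5uv + 33u + 3v^2 + 15v → 33u + 1/2v^2 + 25/2v
  leading term u: subtract (-33/4)·f_1 from 33u + 1/2v^2 + 25/2v → 1/2v^2 - 4v - 33/2
  leading term v^2: subtract (1)·h_3 from 1/2v^2 - 4v - 33/2 → 0
  remainder 0.

Every S-polynomial of the final basis reduces to 0, so we have a Gröbner basis.
Inter-reduce: drop elements whose leading term is divisible by another's, tail-reduce, and make monic.
Reduced Gröbner basis: {u + 1/2v + 1/2, v^2 - 8v - 33}.

From the last basis element, v^2 - 8v - 33 = 0, so v takes values in {-3, 11}. Each choice, substituted upward through the basis, yields the corresponding point(s) of the solution set.
  v = -3: the earlier basis element becomes u - 1 = 0, giving u = 1 — point (1, -3).
  v = 11: the earlier basis element becomes u + 6 = 0, giving u = -6 — point (-6, 11).
Each listed point satisfies every original equation (direct substitution).

{(1, -3), (-6, 11)}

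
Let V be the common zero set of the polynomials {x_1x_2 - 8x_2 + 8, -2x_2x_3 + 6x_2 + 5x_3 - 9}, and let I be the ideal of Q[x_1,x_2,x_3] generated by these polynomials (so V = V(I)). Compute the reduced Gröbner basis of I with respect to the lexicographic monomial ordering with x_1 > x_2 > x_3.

f_1 = x_1x_2 - 8x_2 + 8, LT = x_1x_2.
f_2 = -2x_2x_3 + 6x_2 + 5x_3 - 9, LT = x_2x_3.

S(f_1,f_2): lcm = x_1x_2x_3. S = 3x_1x_2 + \tfrac{5}{2}x_1x_3 - \tfrac{9}{2}x_1 - 8x_2x_3 + 8x_3.
  leading term x_1x_2: subtract (3)·f_1 from 3x_1x_2 + \tfrac{5}{2}x_1x_3 - \tfrac{9}{2}x_1 - 8x_2x_3 + 8x_3 → \tfrac{5}{2}x_1x_3 - \tfrac{9}{2}x_1 - 8x_2x_3 + 24x_2 + 8x_3 - 24
  leading term x_1x_3: no divisor's leading term divides it; move \tfrac{5}{2}x_1x_3 to the remainder.
  leading term x_1: no divisor's leading term divides it; move -\tfrac{9}{2}x_1 to the remainder.
  leading term x_2x_3: subtract (4)·f_2 from -8x_2x_3 + 24x_2 + 8x_3 - 24 → -12x_3 + 12
  leading term x_3: no divisor's leading term divides it; move -12x_3 to the remainder.
  leading term 1: no divisor's leading term divides it; move 12 to the remainder.
  remainder \tfrac{5}{2}x_1x_3 - \tfrac{9}{2}x_1 - 12x_3 + 12 ≠ 0; add g_3 = \tfrac{5}{2}x_1x_3 - \tfrac{9}{2}x_1 - 12x_3 + 12 to the basis.

S(f_1,g_3): lcm = x_1x_2x_3. S = \tfrac{9}{5}x_1x_2 - \tfrac{16}{5}x_2x_3 - \tfrac{24}{5}x_2 + 8x_3.
  leading term x_1x_2: subtract (\tfrac{9}{5})·f_1 from \tfrac{9}{5}x_1x_2 - \tfrac{16}{5}x_2x_3 - \tfrac{24}{5}x_2 + 8x_3 → -\tfrac{16}{5}x_2x_3 + \tfrac{48}{5}x_2 + 8x_3 - \tfrac{72}{5}
  leading term x_2x_3: subtract (\tfrac{8}{5})·f_2 from -\tfrac{16}{5}x_2x_3 + \tfrac{48}{5}x_2 + 8x_3 - \tfrac{72}{5} → 0
  remainder 0.

S(f_2,g_3): lcm = x_1x_2x_3. S = -\tfrac{6}{5}x_1x_2 - \tfrac{5}{2}x_1x_3 + \tfrac{9}{2}x_1 + \tfrac{24}{5}x_2x_3 - \tfrac{24}{5}x_2.
  leading term x_1x_2: subtract (-\tfrac{6}{5})·f_1 from -\tfrac{6}{5}x_1x_2 - \tfrac{5}{2}x_1x_3 + \tfrac{9}{2}x_1 + \tfrac{24}{5}x_2x_3 - \tfrac{24}{5}x_2 → -\tfrac{5}{2}x_1x_3 + \tfrac{9}{2}x_1 + \tfrac{24}{5}x_2x_3 - \tfrac{72}{5}x_2 + \tfrac{48}{5}
  leading term x_1x_3: subtract (-1)·g_3 from -\tfrac{5}{2}x_1x_3 + \tfrac{9}{2}x_1 + \tfrac{24}{5}x_2x_3 - \tfrac{72}{5}x_2 + \tfrac{48}{5} → \tfrac{24}{5}x_2x_3 - \tfrac{72}{5}x_2 - 12x_3 + \tfrac{108}{5}
  leading term x_2x_3: subtract (-\tfrac{12}{5})·f_2 from \tfrac{24}{5}x_2x_3 - \tfrac{72}{5}x_2 - 12x_3 + \tfrac{108}{5} → 0
  remainder 0.

Every S-polynomial of the final basis reduces to 0, so we have a Gröbner basis.

G = {x_1x_2 - 8x_2 + 8, x_1x_3 - \tfrac{9}{5}x_1 - \tfrac{24}{5}x_3 + \tfrac{24}{5}, x_2x_3 - 3x_2 - \tfrac{5}{2}x_3 + \tfrac{9}{2}}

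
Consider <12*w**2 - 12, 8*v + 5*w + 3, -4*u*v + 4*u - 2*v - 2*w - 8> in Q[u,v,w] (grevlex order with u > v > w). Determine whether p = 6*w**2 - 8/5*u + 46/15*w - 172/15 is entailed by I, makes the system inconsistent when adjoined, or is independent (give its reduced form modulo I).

First compute the reduced Gröbner basis of I by Buchberger's algorithm.
f_1 = 12*w**2 - 12, LT = w**2.
f_2 = 8*v + 5*w + 3, LT = v.
f_3 = -4*u*v + 4*u - 2*v - 2*w - 8, LT = u*v.

S(f_1,f_2): leading monomials are coprime, so the S-polynomial reduces to 0 (Buchberger's first criterion).
S(f_1,f_3): leading monomials are coprime, so the S-polynomial reduces to 0 (Buchberger's first criterion).
S(f_2,f_3): lcm = u*v. S = 5/8*u*w + 11/8*u - 1/2*v - 1/2*w - 2.
  leading term u*w: no divisor's leading term divides it; move 5/8*u*w to the remainder.
  leading term u: no divisor's leading term divides it; move 11/8*u to the remainder.
  leading term v: subtract (-1/16)·f_2 from -1/2*v - 1/2*w - 2 → -3/16*w - 29/16
  leading term w: no divisor's leading term divides it; move -3/16*w to the remainder.
  leading term 1: no divisor's leading term divides it; move -29/16 to the remainder.
  remainder 5/8*u*w + 11/8*u - 3/16*w - 29/16 ≠ 0; add h_4 = 5/8*u*w + 11/8*u - 3/16*w - 29/16 to the basis.

S(f_1,h_4): lcm = u*w**2. S = -11/5*u*w + 3/10*w**2 - u + 29/10*w.
  leading term u*w: subtract (-88/25)·h_4 from -11/5*u*w + 3/10*w**2 - u + 29/10*w → 3/10*w**2 + 96/25*u + 56/25*w - 319/50
  leading term w**2: subtract (1/40)·f_1 from 3/10*w**2 + 96/25*u + 56/25*w - 319/50 → 96/25*u + 56/25*w - 152/25
  leading term u: no divisor's leading term divides it; move 96/25*u to the remainder.
  leading term w: no divisor's leading term divides it; move 56/25*w to the remainder.
  leading term 1: no divisor's leading term divides it; move -152/25 to the remainder.
  remainder 96/25*u + 56/25*w - 152/25 ≠ 0; add h_5 = 96/25*u + 56/25*w - 152/25 to the basis.

S(f_2,h_4): leading monomials are coprime, so the S-polynomial reduces to 0 (Buchberger's first criterion).
S(f_3,h_4): lcm = u*v*w. S = -11/5*u*v - u*w + 4/5*v*w + 1/2*w**2 + 29/10*v + 2*w.
  leading term u*v: subtract (-11/40*u)·f_2 from -11/5*u*v - u*w + 4/5*v*w + 1/2*w**2 + 29/10*v + 2*w → 3/8*u*w + 4/5*v*w + 1/2*w**2 + 33/40*u + 29/10*v + 2*w
  leading term u*w: subtract (3/5)·h_4 from 3/8*u*w + 4/5*v*w + 1/2*w**2 + 33/40*u + 29/10*v + 2*w → 4/5*v*w + 1/2*w**2 + 29/10*v + 169/80*w + 87/80
  leading term v*w: subtract (1/10*w)·f_2 from 4/5*v*w + 1/2*w**2 + 29/10*v + 169/80*w + 87/80 → 29/10*v + 29/16*w + 87/80
  leading term v: subtract (29/80)·f_2 from 29/10*v + 29/16*w + 87/80 → 0
  remainder 0.

S(f_1,h_5): leading monomials are coprime, so the S-polynomial reduces to 0 (Buchberger's first criterion).
S(f_2,h_5): leading monomials are coprime, so the S-polynomial reduces to 0 (Buchberger's first criterion).
S(f_3,h_5): lcm = u*v. S = -7/12*v*w - u + 25/12*v + 1/2*w + 2.
  leading term v*w: subtract (-7/96*w)·f_2 from -7/12*v*w - u + 25/12*v + 1/2*w + 2 → 35/96*w**2 - u + 25/12*v + 23/32*w + 2
  leading term w**2: subtract (35/1152)·f_1 from 35/96*w**2 - u + 25/12*v + 23/32*w + 2 → -u + 25/12*v + 23/32*w + 227/96
  leading term u: subtract (-25/96)·h_5 from -u + 25/12*v + 23/32*w + 227/96 → 25/12*v + 125/96*w + 25/32
  leading term v: subtract (25/96)·f_2 from 25/12*v + 125/96*w + 25/32 → 0
  remainder 0.

S(h_4,h_5): lcm = u*w. S = -7/12*w**2 + 11/5*u + 77/60*w - 29/10.
  leading term w**2: subtract (-7/144)·f_1 from -7/12*w**2 + 11/5*u + 77/60*w - 29/10 → 11/5*u + 77/60*w - 209/60
  leading term u: subtract (55/96)·h_5 from 11/5*u + 77/60*w - 209/60 → 0
  remainder 0.

Every S-polynomial of the final basis reduces to 0, so we have a Gröbner basis.
Inter-reduce: drop elements whose leading term is divisible by another's, tail-reduce, and make monic.
Reduced Gröbner basis: {w**2 - 1, u + 7/12*w - 19/12, v + 5/8*w + 3/8}.
Label its elements g_1 = w**2 - 1, g_2 = u + 7/12*w - 19/12, g_3 = v + 5/8*w + 3/8.

Reduce p = 6*w**2 - 8/5*u + 46/15*w - 172/15 modulo G:
  leading term w**2: subtract (6)·g_1 from 6*w**2 - 8/5*u + 46/15*w - 172/15 → -8/5*u + 46/15*w - 82/15
  leading term u: subtract (-8/5)·g_2 from -8/5*u + 46/15*w - 82/15 → 4*w - 8
  leading term w: no divisor's leading term divides it; move 4*w to the remainder.
  leading term 1: no divisor's leading term divides it; move -8 to the remainder.
  normal form = 4*w - 8.
The normal form is nonzero, so p ∉ I. Since p minus its normal form lies in I, I + (p) = I + (r) where r = 4*w - 8; decide whether this ideal is the whole ring.
Run Buchberger on G together with r (pairs among the g_i already reduce to 0 since G is a Gröbner basis):
g_1 = w**2 - 1, LT = w**2.
g_2 = u + 7/12*w - 19/12, LT = u.
g_3 = v + 5/8*w + 3/8, LT = v.
r = 4*w - 8, LT = w.

S(g_1,g_2): leading monomials are coprime, so the S-polynomial reduces to 0 (Buchberger's first criterion).
S(g_1,g_3): leading monomials are coprime, so the S-polynomial reduces to 0 (Buchberger's first criterion).
S(g_1,r): lcm = w**2. S = 2*w - 1.
  leading term w: subtract (1/2)·r from 2*w - 1 → 3
  leading term 1: no divisor's leading term divides it; move 3 to the remainder.
  remainder 3 ≠ 0; add m_5 = 3 to the basis.

S(g_2,g_3): leading monomials are coprime, so the S-polynomial reduces to 0 (Buchberger's first criterion).
S(g_2,r): leading monomials are coprime, so the S-polynomial reduces to 0 (Buchberger's first criterion).
S(g_3,r): leading monomials are coprime, so the S-polynomial reduces to 0 (Buchberger's first criterion).
S(g_1,m_5): leading monomials are coprime, so the S-polynomial reduces to 0 (Buchberger's first criterion).
S(g_2,m_5): leading monomials are coprime, so the S-polynomial reduces to 0 (Buchberger's first criterion).
S(g_3,m_5): leading monomials are coprime, so the S-polynomial reduces to 0 (Buchberger's first criterion).
S(r,m_5): leading monomials are coprime, so the S-polynomial reduces to 0 (Buchberger's first criterion).
Every S-polynomial of the final basis reduces to 0, so we have a Gröbner basis.
Inter-reduce: drop elements whose leading term is divisible by another's, tail-reduce, and make monic.
Reduced Gröbner basis: {1}.
The reduced Gröbner basis of I + (p) is {1}: the ideal is the whole ring, so the enlarged system has no common solution — adjoining p is inconsistent.

Adjoining 6*w**2 - 8/5*u + 46/15*w - 172/15 makes the ideal the whole ring: the system is inconsistent.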